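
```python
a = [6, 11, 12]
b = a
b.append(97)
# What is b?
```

After line 1: a = [6, 11, 12]
After line 2 (b = a is an alias, same object): a = [6, 11, 12], b = [6, 11, 12]
After line 3 (b.append mutates the shared list): a = [6, 11, 12, 97], b = [6, 11, 12, 97]

[6, 11, 12, 97]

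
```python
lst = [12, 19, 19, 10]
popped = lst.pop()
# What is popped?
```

10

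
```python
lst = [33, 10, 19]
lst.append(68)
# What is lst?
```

[33, 10, 19, 68]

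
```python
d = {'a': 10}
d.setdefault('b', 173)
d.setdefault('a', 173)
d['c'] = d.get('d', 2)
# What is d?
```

After line 1: d = {'a': 10}
After line 2 (setdefault adds 'b'=173): d = {'a': 10, 'b': 173}
After line 3 (setdefault 'a' no-op, already exists): d = {'a': 10, 'b': 173}
After line 4 (get('d', 2) returns default since 'd' not in d): d = {'a': 10, 'b': 173, 'c': 2}

{'a': 10, 'b': 173, 'c': 2}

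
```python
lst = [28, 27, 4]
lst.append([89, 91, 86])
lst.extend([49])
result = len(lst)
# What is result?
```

After line 1: lst = [28, 27, 4]
After line 2 (append adds [89, 91, 86] as single element): lst = [28, 27, 4, [89, 91, 86]]
After line 3 (extend unpacks [49], adds 49): lst = [28, 27, 4, [89, 91, 86], 49]
After line 4: result = len(lst) = 5

5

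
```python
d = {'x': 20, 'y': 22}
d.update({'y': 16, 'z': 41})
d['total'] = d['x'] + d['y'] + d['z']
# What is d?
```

After line 1: d = {'x': 20, 'y': 22}
After line 2 (y overwritten, z added): d = {'x': 20, 'y': 16, 'z': 41}
After line 3 (total = 20 + 16 + 41 = 77): d = {'x': 20, 'y': 16, 'z': 41, 'total': 77}

{'x': 20, 'y': 16, 'z': 41, 'total': 77}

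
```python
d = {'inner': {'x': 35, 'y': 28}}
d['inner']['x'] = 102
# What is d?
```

After line 1: d = {'inner': {'x': 35, 'y': 28}}
After line 2 (inner x overwritten): d = {'inner': {'x': 102, 'y': 28}}

{'inner': {'x': 102, 'y': 28}}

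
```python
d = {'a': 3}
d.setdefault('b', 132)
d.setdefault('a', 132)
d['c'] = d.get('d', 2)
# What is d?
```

After line 1: d = {'a': 3}
After line 2 (setdefault adds 'b'=132): d = {'a': 3, 'b': 132}
After line 3 (setdefault 'a' no-op, already exists): d = {'a': 3, 'b': 132}
After line 4 (get('d', 2) returns default since 'd' not in d): d = {'a': 3, 'b': 132, 'c': 2}

{'a': 3, 'b': 132, 'c': 2}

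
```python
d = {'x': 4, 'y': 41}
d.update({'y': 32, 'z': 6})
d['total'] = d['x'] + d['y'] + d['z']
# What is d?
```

After line 1: d = {'x': 4, 'y': 41}
After line 2 (y overwritten, z added): d = {'x': 4, 'y': 32, 'z': 6}
After line 3 (total = 4 + 32 + 6 = 42): d = {'x': 4, 'y': 32, 'z': 6, 'total': 42}

{'x': 4, 'y': 32, 'z': 6, 'total': 42}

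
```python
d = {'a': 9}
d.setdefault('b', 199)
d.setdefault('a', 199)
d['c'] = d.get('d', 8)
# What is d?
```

After line 1: d = {'a': 9}
After line 2 (setdefault adds 'b'=199): d = {'a': 9, 'b': 199}
After line 3 (setdefault 'a' no-op, already exists): d = {'a': 9, 'b': 199}
After line 4 (get('d', 8) returns default since 'd' not in d): d = {'a': 9, 'b': 199, 'c': 8}

{'a': 9, 'b': 199, 'c': 8}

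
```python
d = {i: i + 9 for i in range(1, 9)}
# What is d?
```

{1: 10, 2: 11, 3: 12, 4: 13, 5: 14, 6: 15, 7: 16, 8: 17}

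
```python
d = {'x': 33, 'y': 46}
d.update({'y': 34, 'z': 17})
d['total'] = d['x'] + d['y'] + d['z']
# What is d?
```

After line 1: d = {'x': 33, 'y': 46}
After line 2 (y overwritten, z added): d = {'x': 33, 'y': 34, 'z': 17}
After line 3 (total = 33 + 34 + 17 = 84): d = {'x': 33, 'y': 34, 'z': 17, 'total': 84}

{'x': 33, 'y': 34, 'z': 17, 'total': 84}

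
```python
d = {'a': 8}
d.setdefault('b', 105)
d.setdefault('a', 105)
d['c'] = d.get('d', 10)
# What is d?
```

After line 1: d = {'a': 8}
After line 2 (setdefault adds 'b'=105): d = {'a': 8, 'b': 105}
After line 3 (setdefault 'a' no-op, already exists): d = {'a': 8, 'b': 105}
After line 4 (get('d', 10) returns default since 'd' not in d): d = {'a': 8, 'b': 105, 'c': 10}

{'a': 8, 'b': 105, 'c': 10}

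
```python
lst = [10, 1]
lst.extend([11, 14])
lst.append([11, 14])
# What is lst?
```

After line 1: lst = [10, 1]
After line 2 (extend unpacks [11, 14]): lst = [10, 1, 11, 14]
After line 3 (append adds [11, 14] as single element): lst = [10, 1, 11, 14, [11, 14]]

[10, 1, 11, 14, [11, 14]]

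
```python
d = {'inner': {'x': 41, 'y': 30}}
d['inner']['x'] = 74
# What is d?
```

After line 1: d = {'inner': {'x': 41, 'y': 30}}
After line 2 (inner x overwritten): d = {'inner': {'x': 74, 'y': 30}}

{'inner': {'x': 74, 'y': 30}}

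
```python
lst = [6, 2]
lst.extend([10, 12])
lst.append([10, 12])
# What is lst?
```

After line 1: lst = [6, 2]
After line 2 (extend unpacks [10, 12]): lst = [6, 2, 10, 12]
After line 3 (append adds [10, 12] as single element): lst = [6, 2, 10, 12, [10, 12]]

[6, 2, 10, 12, [10, 12]]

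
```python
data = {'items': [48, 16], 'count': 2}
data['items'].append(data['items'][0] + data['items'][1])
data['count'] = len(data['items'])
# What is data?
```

After line 1: data = {'items': [48, 16], 'count': 2}
After line 2 (append 48 + 16 = 64): data = {'items': [48, 16, 64], 'count': 2}
After line 3 (count = len(items) = 3): data = {'items': [48, 16, 64], 'count': 3}

{'items': [48, 16, 64], 'count': 3}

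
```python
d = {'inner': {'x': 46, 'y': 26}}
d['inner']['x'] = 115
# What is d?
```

After line 1: d = {'inner': {'x': 46, 'y': 26}}
After line 2 (inner x overwritten): d = {'inner': {'x': 115, 'y': 26}}

{'inner': {'x': 115, 'y': 26}}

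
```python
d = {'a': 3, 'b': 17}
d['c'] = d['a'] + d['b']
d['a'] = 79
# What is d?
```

After line 1: d = {'a': 3, 'b': 17}
After line 2 (d['c'] = 3 + 17): d = {'a': 3, 'b': 17, 'c': 20}
After line 3: d = {'a': 79, 'b': 17, 'c': 20}

{'a': 79, 'b': 17, 'c': 20}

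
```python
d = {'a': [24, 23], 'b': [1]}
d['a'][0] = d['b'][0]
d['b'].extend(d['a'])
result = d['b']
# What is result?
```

After line 1: d = {'a': [24, 23], 'b': [1]}
After line 2 (a[0] = b[0] = 1): d = {'a': [1, 23], 'b': [1]}
After line 3 (b.extend(a) appends [1, 23]): d = {'a': [1, 23], 'b': [1, 1, 23]}
After line 4: result = d['b'] = [1, 1, 23]

[1, 1, 23]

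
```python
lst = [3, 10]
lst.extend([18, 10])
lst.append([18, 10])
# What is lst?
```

After line 1: lst = [3, 10]
After line 2 (extend unpacks [18, 10]): lst = [3, 10, 18, 10]
After line 3 (append adds [18, 10] as single element): lst = [3, 10, 18, 10, [18, 10]]

[3, 10, 18, 10, [18, 10]]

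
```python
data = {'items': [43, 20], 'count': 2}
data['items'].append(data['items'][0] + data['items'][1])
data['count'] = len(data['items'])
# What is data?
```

After line 1: data = {'items': [43, 20], 'count': 2}
After line 2 (append 43 + 20 = 63): data = {'items': [43, 20, 63], 'count': 2}
After line 3 (count = len(items) = 3): data = {'items': [43, 20, 63], 'count': 3}

{'items': [43, 20, 63], 'count': 3}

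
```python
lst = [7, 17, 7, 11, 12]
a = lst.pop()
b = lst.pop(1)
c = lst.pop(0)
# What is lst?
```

After line 1: lst = [7, 17, 7, 11, 12]
After line 2 (pop() -> a = 12): lst = [7, 17, 7, 11]
After line 3 (pop(1) -> b = 17): lst = [7, 7, 11]
After line 4 (pop(0) -> c = 7): lst = [7, 11]

[7, 11]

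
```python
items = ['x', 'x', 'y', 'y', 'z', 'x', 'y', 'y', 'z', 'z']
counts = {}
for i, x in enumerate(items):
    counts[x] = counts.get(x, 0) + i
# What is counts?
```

Initial: counts = {}, items = ['x', 'x', 'y', 'y', 'z', 'x', 'y', 'y', 'z', 'z']
i=0, x='x': counts = {'x': 0}
i=1, x='x': counts = {'x': 1}
i=2, x='y': counts = {'x': 1, 'y': 2}
i=3, x='y': counts = {'x': 1, 'y': 5}
i=4, x='z': counts = {'x': 1, 'y': 5, 'z': 4}
i=5, x='x': counts = {'x': 6, 'y': 5, 'z': 4}
i=6, x='y': counts = {'x': 6, 'y': 11, 'z': 4}
i=7, x='y': counts = {'x': 6, 'y': 18, 'z': 4}
i=8, x='z': counts = {'x': 6, 'y': 18, 'z': 12}
i=9, x='z': counts = {'x': 6, 'y': 18, 'z': 21}

{'x': 6, 'y': 18, 'z': 21}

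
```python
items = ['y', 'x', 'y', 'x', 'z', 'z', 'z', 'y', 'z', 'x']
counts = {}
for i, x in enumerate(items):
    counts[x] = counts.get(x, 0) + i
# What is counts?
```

Initial: counts = {}, items = ['y', 'x', 'y', 'x', 'z', 'z', 'z', 'y', 'z', 'x']
i=0, x='y': counts = {'y': 0}
i=1, x='x': counts = {'y': 0, 'x': 1}
i=2, x='y': counts = {'y': 2, 'x': 1}
i=3, x='x': counts = {'y': 2, 'x': 4}
i=4, x='z': counts = {'y': 2, 'x': 4, 'z': 4}
i=5, x='z': counts = {'y': 2, 'x': 4, 'z': 9}
i=6, x='z': counts = {'y': 2, 'x': 4, 'z': 15}
i=7, x='y': counts = {'y': 9, 'x': 4, 'z': 15}
i=8, x='z': counts = {'y': 9, 'x': 4, 'z': 23}
i=9, x='x': counts = {'y': 9, 'x': 13, 'z': 23}

{'y': 9, 'x': 13, 'z': 23}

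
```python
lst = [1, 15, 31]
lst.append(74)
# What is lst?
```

[1, 15, 31, 74]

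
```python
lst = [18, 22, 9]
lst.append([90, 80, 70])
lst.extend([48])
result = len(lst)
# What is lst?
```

After line 1: lst = [18, 22, 9]
After line 2 (append adds [90, 80, 70] as single element): lst = [18, 22, 9, [90, 80, 70]]
After line 3 (extend unpacks [48], adds 48): lst = [18, 22, 9, [90, 80, 70], 48]
After line 4: result = len(lst) = 5

[18, 22, 9, [90, 80, 70], 48]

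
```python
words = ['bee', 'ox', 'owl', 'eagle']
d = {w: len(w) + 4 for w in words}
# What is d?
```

{'bee': 7, 'ox': 6, 'owl': 7, 'eagle': 9}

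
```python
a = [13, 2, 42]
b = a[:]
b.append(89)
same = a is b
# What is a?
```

After line 1: a = [13, 2, 42]
After line 2 (b = a[:] is a shallow copy, new object): a = [13, 2, 42], b = [13, 2, 42]
After line 3 (append only mutates b): a = [13, 2, 42], b = [13, 2, 42, 89]
After line 4 (same = a is b; different objects -> False): same = False

[13, 2, 42]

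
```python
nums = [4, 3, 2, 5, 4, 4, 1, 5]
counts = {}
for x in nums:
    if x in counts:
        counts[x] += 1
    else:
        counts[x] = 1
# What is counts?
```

Initial: counts = {}, nums = [4, 3, 2, 5, 4, 4, 1, 5]
See 4: counts = {4: 1}
See 3: counts = {4: 1, 3: 1}
See 2: counts = {4: 1, 3: 1, 2: 1}
See 5: counts = {4: 1, 3: 1, 2: 1, 5: 1}
See 4: counts = {4: 2, 3: 1, 2: 1, 5: 1}
See 4: counts = {4: 3, 3: 1, 2: 1, 5: 1}
See 1: counts = {4: 3, 3: 1, 2: 1, 5: 1, 1: 1}
See 5: counts = {4: 3, 3: 1, 2: 1, 5: 2, 1: 1}

{4: 3, 3: 1, 2: 1, 5: 2, 1: 1}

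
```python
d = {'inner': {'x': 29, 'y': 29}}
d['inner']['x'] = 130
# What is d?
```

After line 1: d = {'inner': {'x': 29, 'y': 29}}
After line 2 (inner x overwritten): d = {'inner': {'x': 130, 'y': 29}}

{'inner': {'x': 130, 'y': 29}}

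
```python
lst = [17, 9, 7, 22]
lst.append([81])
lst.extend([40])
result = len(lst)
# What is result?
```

After line 1: lst = [17, 9, 7, 22]
After line 2 (append adds [81] as single element): lst = [17, 9, 7, 22, [81]]
After line 3 (extend unpacks [40], adds 40): lst = [17, 9, 7, 22, [81], 40]
After line 4: result = len(lst) = 6

6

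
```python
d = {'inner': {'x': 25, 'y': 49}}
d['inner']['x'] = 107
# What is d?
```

After line 1: d = {'inner': {'x': 25, 'y': 49}}
After line 2 (inner x overwritten): d = {'inner': {'x': 107, 'y': 49}}

{'inner': {'x': 107, 'y': 49}}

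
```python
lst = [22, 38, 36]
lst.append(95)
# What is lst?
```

[22, 38, 36, 95]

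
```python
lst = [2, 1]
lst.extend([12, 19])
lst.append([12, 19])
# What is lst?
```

After line 1: lst = [2, 1]
After line 2 (extend unpacks [12, 19]): lst = [2, 1, 12, 19]
After line 3 (append adds [12, 19] as single element): lst = [2, 1, 12, 19, [12, 19]]

[2, 1, 12, 19, [12, 19]]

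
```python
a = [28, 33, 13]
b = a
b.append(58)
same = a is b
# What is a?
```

After line 1: a = [28, 33, 13]
After line 2 (b = a is an alias, same object): a = [28, 33, 13], b = [28, 33, 13]
After line 3 (b.append mutates the shared list): a = [28, 33, 13, 58], b = [28, 33, 13, 58]
After line 4 (same = a is b; same object -> True): same = True

[28, 33, 13, 58]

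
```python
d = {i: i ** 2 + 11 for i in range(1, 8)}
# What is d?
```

{1: 12, 2: 15, 3: 20, 4: 27, 5: 36, 6: 47, 7: 60}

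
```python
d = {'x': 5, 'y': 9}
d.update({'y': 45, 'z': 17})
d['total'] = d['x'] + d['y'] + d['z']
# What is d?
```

After line 1: d = {'x': 5, 'y': 9}
After line 2 (y overwritten, z added): d = {'x': 5, 'y': 45, 'z': 17}
After line 3 (total = 5 + 45 + 17 = 67): d = {'x': 5, 'y': 45, 'z': 17, 'total': 67}

{'x': 5, 'y': 45, 'z': 17, 'total': 67}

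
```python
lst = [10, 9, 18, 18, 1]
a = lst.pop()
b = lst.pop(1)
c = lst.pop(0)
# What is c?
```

After line 1: lst = [10, 9, 18, 18, 1]
After line 2 (pop() -> a = 1): lst = [10, 9, 18, 18]
After line 3 (pop(1) -> b = 9): lst = [10, 18, 18]
After line 4 (pop(0) -> c = 10): lst = [18, 18]

10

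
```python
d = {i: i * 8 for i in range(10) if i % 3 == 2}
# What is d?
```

{2: 16, 5: 40, 8: 64}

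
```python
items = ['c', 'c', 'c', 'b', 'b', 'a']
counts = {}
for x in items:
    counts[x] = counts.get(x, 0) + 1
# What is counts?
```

Initial: counts = {}, items = ['c', 'c', 'c', 'b', 'b', 'a']
See 'c': counts = {'c': 1}
See 'c': counts = {'c': 2}
See 'c': counts = {'c': 3}
See 'b': counts = {'c': 3, 'b': 1}
See 'b': counts = {'c': 3, 'b': 2}
See 'a': counts = {'c': 3, 'b': 2, 'a': 1}

{'c': 3, 'b': 2, 'a': 1}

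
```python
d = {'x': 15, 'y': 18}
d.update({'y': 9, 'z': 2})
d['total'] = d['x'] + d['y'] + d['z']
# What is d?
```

After line 1: d = {'x': 15, 'y': 18}
After line 2 (y overwritten, z added): d = {'x': 15, 'y': 9, 'z': 2}
After line 3 (total = 15 + 9 + 2 = 26): d = {'x': 15, 'y': 9, 'z': 2, 'total': 26}

{'x': 15, 'y': 9, 'z': 2, 'total': 26}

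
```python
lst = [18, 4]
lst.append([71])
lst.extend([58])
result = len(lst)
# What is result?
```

After line 1: lst = [18, 4]
After line 2 (append adds [71] as single element): lst = [18, 4, [71]]
After line 3 (extend unpacks [58], adds 58): lst = [18, 4, [71], 58]
After line 4: result = len(lst) = 4

4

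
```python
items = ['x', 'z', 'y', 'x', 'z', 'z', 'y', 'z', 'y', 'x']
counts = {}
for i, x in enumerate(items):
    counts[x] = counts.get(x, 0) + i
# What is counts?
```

Initial: counts = {}, items = ['x', 'z', 'y', 'x', 'z', 'z', 'y', 'z', 'y', 'x']
i=0, x='x': counts = {'x': 0}
i=1, x='z': counts = {'x': 0, 'z': 1}
i=2, x='y': counts = {'x': 0, 'z': 1, 'y': 2}
i=3, x='x': counts = {'x': 3, 'z': 1, 'y': 2}
i=4, x='z': counts = {'x': 3, 'z': 5, 'y': 2}
i=5, x='z': counts = {'x': 3, 'z': 10, 'y': 2}
i=6, x='y': counts = {'x': 3, 'z': 10, 'y': 8}
i=7, x='z': counts = {'x': 3, 'z': 17, 'y': 8}
i=8, x='y': counts = {'x': 3, 'z': 17, 'y': 16}
i=9, x='x': counts = {'x': 12, 'z': 17, 'y': 16}

{'x': 12, 'z': 17, 'y': 16}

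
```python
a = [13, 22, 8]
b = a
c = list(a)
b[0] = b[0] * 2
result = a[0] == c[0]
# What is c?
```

After line 1: a = [13, 22, 8]
After line 2 (b = a, alias): a = [13, 22, 8], b = [13, 22, 8]
After line 3 (c = list(a) is a copy, new object): c = [13, 22, 8]
After line 4 (b[0] = 13 * 2 = 26; mutates shared a/b): a = b = [26, 22, 8], c = [13, 22, 8]
After line 5 (a[0] = 26, c[0] = 13; result = False)

[13, 22, 8]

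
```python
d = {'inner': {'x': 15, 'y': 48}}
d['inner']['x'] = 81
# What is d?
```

After line 1: d = {'inner': {'x': 15, 'y': 48}}
After line 2 (inner x overwritten): d = {'inner': {'x': 81, 'y': 48}}

{'inner': {'x': 81, 'y': 48}}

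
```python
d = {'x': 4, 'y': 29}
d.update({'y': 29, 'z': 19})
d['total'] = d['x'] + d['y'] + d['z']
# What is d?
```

After line 1: d = {'x': 4, 'y': 29}
After line 2 (y overwritten, z added): d = {'x': 4, 'y': 29, 'z': 19}
After line 3 (total = 4 + 29 + 19 = 52): d = {'x': 4, 'y': 29, 'z': 19, 'total': 52}

{'x': 4, 'y': 29, 'z': 19, 'total': 52}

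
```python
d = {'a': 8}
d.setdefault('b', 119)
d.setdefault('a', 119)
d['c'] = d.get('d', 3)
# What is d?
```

After line 1: d = {'a': 8}
After line 2 (setdefault adds 'b'=119): d = {'a': 8, 'b': 119}
After line 3 (setdefault 'a' no-op, already exists): d = {'a': 8, 'b': 119}
After line 4 (get('d', 3) returns default since 'd' not in d): d = {'a': 8, 'b': 119, 'c': 3}

{'a': 8, 'b': 119, 'c': 3}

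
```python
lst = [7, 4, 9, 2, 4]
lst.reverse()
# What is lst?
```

[4, 2, 9, 4, 7]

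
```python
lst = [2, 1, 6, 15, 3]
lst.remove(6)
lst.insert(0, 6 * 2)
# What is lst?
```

After line 1: lst = [2, 1, 6, 15, 3]
After line 2 (remove first 6): lst = [2, 1, 15, 3]
After line 3 (insert 12 at index 0): lst = [12, 2, 1, 15, 3]

[12, 2, 1, 15, 3]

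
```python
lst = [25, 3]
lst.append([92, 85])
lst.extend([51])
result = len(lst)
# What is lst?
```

After line 1: lst = [25, 3]
After line 2 (append adds [92, 85] as single element): lst = [25, 3, [92, 85]]
After line 3 (extend unpacks [51], adds 51): lst = [25, 3, [92, 85], 51]
After line 4: result = len(lst) = 4

[25, 3, [92, 85], 51]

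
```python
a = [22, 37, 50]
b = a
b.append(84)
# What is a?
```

After line 1: a = [22, 37, 50]
After line 2 (b = a is an alias, same object): a = [22, 37, 50], b = [22, 37, 50]
After line 3 (b.append mutates the shared list): a = [22, 37, 50, 84], b = [22, 37, 50, 84]

[22, 37, 50, 84]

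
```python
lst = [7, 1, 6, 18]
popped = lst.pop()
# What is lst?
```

[7, 1, 6]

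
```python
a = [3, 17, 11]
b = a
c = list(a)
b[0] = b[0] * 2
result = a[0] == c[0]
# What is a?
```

After line 1: a = [3, 17, 11]
After line 2 (b = a, alias): a = [3, 17, 11], b = [3, 17, 11]
After line 3 (c = list(a) is a copy, new object): c = [3, 17, 11]
After line 4 (b[0] = 3 * 2 = 6; mutates shared a/b): a = b = [6, 17, 11], c = [3, 17, 11]
After line 5 (a[0] = 6, c[0] = 3; result = False)

[6, 17, 11]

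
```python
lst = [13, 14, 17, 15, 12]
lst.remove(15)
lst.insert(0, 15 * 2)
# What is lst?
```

After line 1: lst = [13, 14, 17, 15, 12]
After line 2 (remove first 15): lst = [13, 14, 17, 12]
After line 3 (insert 30 at index 0): lst = [30, 13, 14, 17, 12]

[30, 13, 14, 17, 12]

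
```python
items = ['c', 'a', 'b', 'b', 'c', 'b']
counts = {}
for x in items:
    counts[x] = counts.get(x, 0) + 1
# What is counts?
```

Initial: counts = {}, items = ['c', 'a', 'b', 'b', 'c', 'b']
See 'c': counts = {'c': 1}
See 'a': counts = {'c': 1, 'a': 1}
See 'b': counts = {'c': 1, 'a': 1, 'b': 1}
See 'b': counts = {'c': 1, 'a': 1, 'b': 2}
See 'c': counts = {'c': 2, 'a': 1, 'b': 2}
See 'b': counts = {'c': 2, 'a': 1, 'b': 3}

{'c': 2, 'a': 1, 'b': 3}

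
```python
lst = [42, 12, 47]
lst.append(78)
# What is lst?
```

[42, 12, 47, 78]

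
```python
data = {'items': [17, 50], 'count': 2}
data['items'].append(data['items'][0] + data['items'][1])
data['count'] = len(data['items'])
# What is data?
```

After line 1: data = {'items': [17, 50], 'count': 2}
After line 2 (append 17 + 50 = 67): data = {'items': [17, 50, 67], 'count': 2}
After line 3 (count = len(items) = 3): data = {'items': [17, 50, 67], 'count': 3}

{'items': [17, 50, 67], 'count': 3}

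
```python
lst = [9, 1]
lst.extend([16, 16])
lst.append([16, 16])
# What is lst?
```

After line 1: lst = [9, 1]
After line 2 (extend unpacks [16, 16]): lst = [9, 1, 16, 16]
After line 3 (append adds [16, 16] as single element): lst = [9, 1, 16, 16, [16, 16]]

[9, 1, 16, 16, [16, 16]]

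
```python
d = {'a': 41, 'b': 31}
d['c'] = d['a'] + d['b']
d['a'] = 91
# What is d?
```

After line 1: d = {'a': 41, 'b': 31}
After line 2 (d['c'] = 41 + 31): d = {'a': 41, 'b': 31, 'c': 72}
After line 3: d = {'a': 91, 'b': 31, 'c': 72}

{'a': 91, 'b': 31, 'c': 72}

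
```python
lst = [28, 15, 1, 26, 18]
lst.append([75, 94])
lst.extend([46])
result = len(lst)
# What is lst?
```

After line 1: lst = [28, 15, 1, 26, 18]
After line 2 (append adds [75, 94] as single element): lst = [28, 15, 1, 26, 18, [75, 94]]
After line 3 (extend unpacks [46], adds 46): lst = [28, 15, 1, 26, 18, [75, 94], 46]
After line 4: result = len(lst) = 7

[28, 15, 1, 26, 18, [75, 94], 46]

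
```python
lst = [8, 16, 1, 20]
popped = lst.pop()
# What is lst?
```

[8, 16, 1]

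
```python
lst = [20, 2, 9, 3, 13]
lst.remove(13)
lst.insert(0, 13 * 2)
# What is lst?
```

After line 1: lst = [20, 2, 9, 3, 13]
After line 2 (remove first 13): lst = [20, 2, 9, 3]
After line 3 (insert 26 at index 0): lst = [26, 20, 2, 9, 3]

[26, 20, 2, 9, 3]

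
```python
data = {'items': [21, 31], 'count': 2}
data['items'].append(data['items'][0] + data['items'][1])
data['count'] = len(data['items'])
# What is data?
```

After line 1: data = {'items': [21, 31], 'count': 2}
After line 2 (append 21 + 31 = 52): data = {'items': [21, 31, 52], 'count': 2}
After line 3 (count = len(items) = 3): data = {'items': [21, 31, 52], 'count': 3}

{'items': [21, 31, 52], 'count': 3}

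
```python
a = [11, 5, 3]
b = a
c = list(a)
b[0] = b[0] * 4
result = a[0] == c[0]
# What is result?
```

After line 1: a = [11, 5, 3]
After line 2 (b = a, alias): a = [11, 5, 3], b = [11, 5, 3]
After line 3 (c = list(a) is a copy, new object): c = [11, 5, 3]
After line 4 (b[0] = 11 * 4 = 44; mutates shared a/b): a = b = [44, 5, 3], c = [11, 5, 3]
After line 5 (a[0] = 44, c[0] = 11; result = False)

False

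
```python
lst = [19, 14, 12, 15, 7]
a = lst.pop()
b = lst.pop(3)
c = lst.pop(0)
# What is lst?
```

After line 1: lst = [19, 14, 12, 15, 7]
After line 2 (pop() -> a = 7): lst = [19, 14, 12, 15]
After line 3 (pop(3) -> b = 15): lst = [19, 14, 12]
After line 4 (pop(0) -> c = 19): lst = [14, 12]

[14, 12]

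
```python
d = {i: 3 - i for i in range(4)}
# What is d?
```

{0: 3, 1: 2, 2: 1, 3: 0}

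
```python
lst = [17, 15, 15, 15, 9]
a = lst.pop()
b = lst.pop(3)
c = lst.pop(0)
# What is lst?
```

After line 1: lst = [17, 15, 15, 15, 9]
After line 2 (pop() -> a = 9): lst = [17, 15, 15, 15]
After line 3 (pop(3) -> b = 15): lst = [17, 15, 15]
After line 4 (pop(0) -> c = 17): lst = [15, 15]

[15, 15]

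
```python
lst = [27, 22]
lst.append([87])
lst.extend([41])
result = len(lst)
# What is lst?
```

After line 1: lst = [27, 22]
After line 2 (append adds [87] as single element): lst = [27, 22, [87]]
After line 3 (extend unpacks [41], adds 41): lst = [27, 22, [87], 41]
After line 4: result = len(lst) = 4

[27, 22, [87], 41]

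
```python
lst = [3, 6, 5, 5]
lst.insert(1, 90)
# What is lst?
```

[3, 90, 6, 5, 5]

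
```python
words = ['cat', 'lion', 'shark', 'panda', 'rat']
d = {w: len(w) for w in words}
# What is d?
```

{'cat': 3, 'lion': 4, 'shark': 5, 'panda': 5, 'rat': 3}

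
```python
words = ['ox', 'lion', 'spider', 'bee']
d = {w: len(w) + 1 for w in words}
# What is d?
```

{'ox': 3, 'lion': 5, 'spider': 7, 'bee': 4}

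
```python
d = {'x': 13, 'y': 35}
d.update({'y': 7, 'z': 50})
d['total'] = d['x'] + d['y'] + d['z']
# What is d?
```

After line 1: d = {'x': 13, 'y': 35}
After line 2 (y overwritten, z added): d = {'x': 13, 'y': 7, 'z': 50}
After line 3 (total = 13 + 7 + 50 = 70): d = {'x': 13, 'y': 7, 'z': 50, 'total': 70}

{'x': 13, 'y': 7, 'z': 50, 'total': 70}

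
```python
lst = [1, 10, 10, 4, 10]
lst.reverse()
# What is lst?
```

[10, 4, 10, 10, 1]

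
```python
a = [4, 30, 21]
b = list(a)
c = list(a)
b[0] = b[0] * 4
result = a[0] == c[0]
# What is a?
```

After line 1: a = [4, 30, 21]
After line 2 (b = list(a), copy): a = [4, 30, 21], b = [4, 30, 21]
After line 3 (c = list(a) is a copy, new object): c = [4, 30, 21]
After line 4 (b[0] = 4 * 4 = 16; only b mutates (copy)): a = [4, 30, 21], b = [16, 30, 21], c = [4, 30, 21]
After line 5 (a[0] = 4, c[0] = 4; result = True)

[4, 30, 21]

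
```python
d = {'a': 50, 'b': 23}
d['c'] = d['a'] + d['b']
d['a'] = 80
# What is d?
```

After line 1: d = {'a': 50, 'b': 23}
After line 2 (d['c'] = 50 + 23): d = {'a': 50, 'b': 23, 'c': 73}
After line 3: d = {'a': 80, 'b': 23, 'c': 73}

{'a': 80, 'b': 23, 'c': 73}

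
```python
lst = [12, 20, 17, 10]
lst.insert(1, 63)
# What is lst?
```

[12, 63, 20, 17, 10]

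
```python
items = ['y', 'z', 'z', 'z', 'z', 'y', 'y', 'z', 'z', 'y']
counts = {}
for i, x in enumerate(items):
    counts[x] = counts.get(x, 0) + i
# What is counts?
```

Initial: counts = {}, items = ['y', 'z', 'z', 'z', 'z', 'y', 'y', 'z', 'z', 'y']
i=0, x='y': counts = {'y': 0}
i=1, x='z': counts = {'y': 0, 'z': 1}
i=2, x='z': counts = {'y': 0, 'z': 3}
i=3, x='z': counts = {'y': 0, 'z': 6}
i=4, x='z': counts = {'y': 0, 'z': 10}
i=5, x='y': counts = {'y': 5, 'z': 10}
i=6, x='y': counts = {'y': 11, 'z': 10}
i=7, x='z': counts = {'y': 11, 'z': 17}
i=8, x='z': counts = {'y': 11, 'z': 25}
i=9, x='y': counts = {'y': 20, 'z': 25}

{'y': 20, 'z': 25}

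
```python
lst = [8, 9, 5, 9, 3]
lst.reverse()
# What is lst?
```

[3, 9, 5, 9, 8]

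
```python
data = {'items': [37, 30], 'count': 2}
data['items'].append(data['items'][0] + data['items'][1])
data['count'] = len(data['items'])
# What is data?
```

After line 1: data = {'items': [37, 30], 'count': 2}
After line 2 (append 37 + 30 = 67): data = {'items': [37, 30, 67], 'count': 2}
After line 3 (count = len(items) = 3): data = {'items': [37, 30, 67], 'count': 3}

{'items': [37, 30, 67], 'count': 3}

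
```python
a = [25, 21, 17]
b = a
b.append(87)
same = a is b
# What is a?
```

After line 1: a = [25, 21, 17]
After line 2 (b = a is an alias, same object): a = [25, 21, 17], b = [25, 21, 17]
After line 3 (b.append mutates the shared list): a = [25, 21, 17, 87], b = [25, 21, 17, 87]
After line 4 (same = a is b; same object -> True): same = True

[25, 21, 17, 87]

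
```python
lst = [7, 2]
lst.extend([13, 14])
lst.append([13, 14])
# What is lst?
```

After line 1: lst = [7, 2]
After line 2 (extend unpacks [13, 14]): lst = [7, 2, 13, 14]
After line 3 (append adds [13, 14] as single element): lst = [7, 2, 13, 14, [13, 14]]

[7, 2, 13, 14, [13, 14]]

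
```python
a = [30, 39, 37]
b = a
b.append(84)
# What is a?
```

After line 1: a = [30, 39, 37]
After line 2 (b = a is an alias, same object): a = [30, 39, 37], b = [30, 39, 37]
After line 3 (b.append mutates the shared list): a = [30, 39, 37, 84], b = [30, 39, 37, 84]

[30, 39, 37, 84]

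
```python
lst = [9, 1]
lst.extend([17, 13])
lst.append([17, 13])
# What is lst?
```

After line 1: lst = [9, 1]
After line 2 (extend unpacks [17, 13]): lst = [9, 1, 17, 13]
After line 3 (append adds [17, 13] as single element): lst = [9, 1, 17, 13, [17, 13]]

[9, 1, 17, 13, [17, 13]]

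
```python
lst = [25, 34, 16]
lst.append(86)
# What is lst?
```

[25, 34, 16, 86]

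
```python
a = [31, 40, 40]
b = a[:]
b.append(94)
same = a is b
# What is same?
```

After line 1: a = [31, 40, 40]
After line 2 (b = a[:] is a shallow copy, new object): a = [31, 40, 40], b = [31, 40, 40]
After line 3 (append only mutates b): a = [31, 40, 40], b = [31, 40, 40, 94]
After line 4 (same = a is b; different objects -> False): same = False

False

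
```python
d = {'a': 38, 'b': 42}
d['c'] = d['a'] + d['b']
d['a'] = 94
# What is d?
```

After line 1: d = {'a': 38, 'b': 42}
After line 2 (d['c'] = 38 + 42): d = {'a': 38, 'b': 42, 'c': 80}
After line 3: d = {'a': 94, 'b': 42, 'c': 80}

{'a': 94, 'b': 42, 'c': 80}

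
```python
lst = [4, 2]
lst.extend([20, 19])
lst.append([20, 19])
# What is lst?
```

After line 1: lst = [4, 2]
After line 2 (extend unpacks [20, 19]): lst = [4, 2, 20, 19]
After line 3 (append adds [20, 19] as single element): lst = [4, 2, 20, 19, [20, 19]]

[4, 2, 20, 19, [20, 19]]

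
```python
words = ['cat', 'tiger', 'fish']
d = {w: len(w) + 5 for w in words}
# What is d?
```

{'cat': 8, 'tiger': 10, 'fish': 9}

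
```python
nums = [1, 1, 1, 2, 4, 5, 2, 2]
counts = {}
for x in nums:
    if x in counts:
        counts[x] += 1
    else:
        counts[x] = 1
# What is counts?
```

Initial: counts = {}, nums = [1, 1, 1, 2, 4, 5, 2, 2]
See 1: counts = {1: 1}
See 1: counts = {1: 2}
See 1: counts = {1: 3}
See 2: counts = {1: 3, 2: 1}
See 4: counts = {1: 3, 2: 1, 4: 1}
See 5: counts = {1: 3, 2: 1, 4: 1, 5: 1}
See 2: counts = {1: 3, 2: 2, 4: 1, 5: 1}
See 2: counts = {1: 3, 2: 3, 4: 1, 5: 1}

{1: 3, 2: 3, 4: 1, 5: 1}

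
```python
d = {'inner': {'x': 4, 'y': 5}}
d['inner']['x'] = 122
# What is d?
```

After line 1: d = {'inner': {'x': 4, 'y': 5}}
After line 2 (inner x overwritten): d = {'inner': {'x': 122, 'y': 5}}

{'inner': {'x': 122, 'y': 5}}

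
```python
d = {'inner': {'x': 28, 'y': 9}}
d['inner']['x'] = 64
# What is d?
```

After line 1: d = {'inner': {'x': 28, 'y': 9}}
After line 2 (inner x overwritten): d = {'inner': {'x': 64, 'y': 9}}

{'inner': {'x': 64, 'y': 9}}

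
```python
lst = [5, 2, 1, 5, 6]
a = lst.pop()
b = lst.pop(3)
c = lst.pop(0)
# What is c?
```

After line 1: lst = [5, 2, 1, 5, 6]
After line 2 (pop() -> a = 6): lst = [5, 2, 1, 5]
After line 3 (pop(3) -> b = 5): lst = [5, 2, 1]
After line 4 (pop(0) -> c = 5): lst = [2, 1]

5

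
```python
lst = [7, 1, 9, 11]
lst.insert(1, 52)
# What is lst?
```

[7, 52, 1, 9, 11]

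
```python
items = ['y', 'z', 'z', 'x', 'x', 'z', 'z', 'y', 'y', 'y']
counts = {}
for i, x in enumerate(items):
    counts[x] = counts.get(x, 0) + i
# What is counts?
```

Initial: counts = {}, items = ['y', 'z', 'z', 'x', 'x', 'z', 'z', 'y', 'y', 'y']
i=0, x='y': counts = {'y': 0}
i=1, x='z': counts = {'y': 0, 'z': 1}
i=2, x='z': counts = {'y': 0, 'z': 3}
i=3, x='x': counts = {'y': 0, 'z': 3, 'x': 3}
i=4, x='x': counts = {'y': 0, 'z': 3, 'x': 7}
i=5, x='z': counts = {'y': 0, 'z': 8, 'x': 7}
i=6, x='z': counts = {'y': 0, 'z': 14, 'x': 7}
i=7, x='y': counts = {'y': 7, 'z': 14, 'x': 7}
i=8, x='y': counts = {'y': 15, 'z': 14, 'x': 7}
i=9, x='y': counts = {'y': 24, 'z': 14, 'x': 7}

{'y': 24, 'z': 14, 'x': 7}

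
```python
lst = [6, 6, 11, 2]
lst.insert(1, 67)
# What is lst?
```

[6, 67, 6, 11, 2]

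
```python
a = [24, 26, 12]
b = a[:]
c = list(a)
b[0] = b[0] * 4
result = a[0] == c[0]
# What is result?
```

After line 1: a = [24, 26, 12]
After line 2 (b = a[:], copy): a = [24, 26, 12], b = [24, 26, 12]
After line 3 (c = list(a) is a copy, new object): c = [24, 26, 12]
After line 4 (b[0] = 24 * 4 = 96; only b mutates (copy)): a = [24, 26, 12], b = [96, 26, 12], c = [24, 26, 12]
After line 5 (a[0] = 24, c[0] = 24; result = True)

True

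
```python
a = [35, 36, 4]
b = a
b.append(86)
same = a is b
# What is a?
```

After line 1: a = [35, 36, 4]
After line 2 (b = a is an alias, same object): a = [35, 36, 4], b = [35, 36, 4]
After line 3 (b.append mutates the shared list): a = [35, 36, 4, 86], b = [35, 36, 4, 86]
After line 4 (same = a is b; same object -> True): same = True

[35, 36, 4, 86]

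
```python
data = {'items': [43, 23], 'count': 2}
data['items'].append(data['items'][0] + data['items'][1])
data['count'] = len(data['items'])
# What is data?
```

After line 1: data = {'items': [43, 23], 'count': 2}
After line 2 (append 43 + 23 = 66): data = {'items': [43, 23, 66], 'count': 2}
After line 3 (count = len(items) = 3): data = {'items': [43, 23, 66], 'count': 3}

{'items': [43, 23, 66], 'count': 3}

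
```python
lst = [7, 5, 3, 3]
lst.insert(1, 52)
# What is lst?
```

[7, 52, 5, 3, 3]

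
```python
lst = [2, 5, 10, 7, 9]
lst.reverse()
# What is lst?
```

[9, 7, 10, 5, 2]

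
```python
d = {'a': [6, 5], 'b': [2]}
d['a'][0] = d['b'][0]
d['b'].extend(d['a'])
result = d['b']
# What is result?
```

After line 1: d = {'a': [6, 5], 'b': [2]}
After line 2 (a[0] = b[0] = 2): d = {'a': [2, 5], 'b': [2]}
After line 3 (b.extend(a) appends [2, 5]): d = {'a': [2, 5], 'b': [2, 2, 5]}
After line 4: result = d['b'] = [2, 2, 5]

[2, 2, 5]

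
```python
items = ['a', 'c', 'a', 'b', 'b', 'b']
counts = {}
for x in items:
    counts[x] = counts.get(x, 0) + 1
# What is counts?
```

Initial: counts = {}, items = ['a', 'c', 'a', 'b', 'b', 'b']
See 'a': counts = {'a': 1}
See 'c': counts = {'a': 1, 'c': 1}
See 'a': counts = {'a': 2, 'c': 1}
See 'b': counts = {'a': 2, 'c': 1, 'b': 1}
See 'b': counts = {'a': 2, 'c': 1, 'b': 2}
See 'b': counts = {'a': 2, 'c': 1, 'b': 3}

{'a': 2, 'c': 1, 'b': 3}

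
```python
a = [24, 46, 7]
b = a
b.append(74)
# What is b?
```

After line 1: a = [24, 46, 7]
After line 2 (b = a is an alias, same object): a = [24, 46, 7], b = [24, 46, 7]
After line 3 (b.append mutates the shared list): a = [24, 46, 7, 74], b = [24, 46, 7, 74]

[24, 46, 7, 74]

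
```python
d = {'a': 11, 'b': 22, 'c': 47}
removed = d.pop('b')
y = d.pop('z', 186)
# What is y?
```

After line 1: d = {'a': 11, 'b': 22, 'c': 47}
After line 2 (pop 'b' returns 22): d = {'a': 11, 'c': 47}, removed = 22
After line 3 (pop 'z' missing, returns default 186): d = {'a': 11, 'c': 47}, y = 186

186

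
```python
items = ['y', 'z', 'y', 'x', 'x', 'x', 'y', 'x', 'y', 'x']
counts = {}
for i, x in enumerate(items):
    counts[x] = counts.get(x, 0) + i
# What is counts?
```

Initial: counts = {}, items = ['y', 'z', 'y', 'x', 'x', 'x', 'y', 'x', 'y', 'x']
i=0, x='y': counts = {'y': 0}
i=1, x='z': counts = {'y': 0, 'z': 1}
i=2, x='y': counts = {'y': 2, 'z': 1}
i=3, x='x': counts = {'y': 2, 'z': 1, 'x': 3}
i=4, x='x': counts = {'y': 2, 'z': 1, 'x': 7}
i=5, x='x': counts = {'y': 2, 'z': 1, 'x': 12}
i=6, x='y': counts = {'y': 8, 'z': 1, 'x': 12}
i=7, x='x': counts = {'y': 8, 'z': 1, 'x': 19}
i=8, x='y': counts = {'y': 16, 'z': 1, 'x': 19}
i=9, x='x': counts = {'y': 16, 'z': 1, 'x': 28}

{'y': 16, 'z': 1, 'x': 28}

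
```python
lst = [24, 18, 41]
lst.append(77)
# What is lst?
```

[24, 18, 41, 77]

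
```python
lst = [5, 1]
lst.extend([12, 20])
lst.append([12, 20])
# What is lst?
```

After line 1: lst = [5, 1]
After line 2 (extend unpacks [12, 20]): lst = [5, 1, 12, 20]
After line 3 (append adds [12, 20] as single element): lst = [5, 1, 12, 20, [12, 20]]

[5, 1, 12, 20, [12, 20]]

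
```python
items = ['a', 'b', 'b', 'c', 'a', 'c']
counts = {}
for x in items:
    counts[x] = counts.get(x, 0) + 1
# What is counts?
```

Initial: counts = {}, items = ['a', 'b', 'b', 'c', 'a', 'c']
See 'a': counts = {'a': 1}
See 'b': counts = {'a': 1, 'b': 1}
See 'b': counts = {'a': 1, 'b': 2}
See 'c': counts = {'a': 1, 'b': 2, 'c': 1}
See 'a': counts = {'a': 2, 'b': 2, 'c': 1}
See 'c': counts = {'a': 2, 'b': 2, 'c': 2}

{'a': 2, 'b': 2, 'c': 2}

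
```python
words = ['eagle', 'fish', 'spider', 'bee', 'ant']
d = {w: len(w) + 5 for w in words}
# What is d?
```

{'eagle': 10, 'fish': 9, 'spider': 11, 'bee': 8, 'ant': 8}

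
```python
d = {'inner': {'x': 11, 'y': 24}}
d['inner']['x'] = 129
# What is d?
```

After line 1: d = {'inner': {'x': 11, 'y': 24}}
After line 2 (inner x overwritten): d = {'inner': {'x': 129, 'y': 24}}

{'inner': {'x': 129, 'y': 24}}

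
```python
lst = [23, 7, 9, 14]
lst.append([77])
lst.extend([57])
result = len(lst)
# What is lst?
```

After line 1: lst = [23, 7, 9, 14]
After line 2 (append adds [77] as single element): lst = [23, 7, 9, 14, [77]]
After line 3 (extend unpacks [57], adds 57): lst = [23, 7, 9, 14, [77], 57]
After line 4: result = len(lst) = 6

[23, 7, 9, 14, [77], 57]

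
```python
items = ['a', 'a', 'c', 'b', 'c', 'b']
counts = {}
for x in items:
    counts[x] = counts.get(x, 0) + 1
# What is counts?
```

Initial: counts = {}, items = ['a', 'a', 'c', 'b', 'c', 'b']
See 'a': counts = {'a': 1}
See 'a': counts = {'a': 2}
See 'c': counts = {'a': 2, 'c': 1}
See 'b': counts = {'a': 2, 'c': 1, 'b': 1}
See 'c': counts = {'a': 2, 'c': 2, 'b': 1}
See 'b': counts = {'a': 2, 'c': 2, 'b': 2}

{'a': 2, 'c': 2, 'b': 2}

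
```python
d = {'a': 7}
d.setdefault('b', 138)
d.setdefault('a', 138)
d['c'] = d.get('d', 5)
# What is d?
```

After line 1: d = {'a': 7}
After line 2 (setdefault adds 'b'=138): d = {'a': 7, 'b': 138}
After line 3 (setdefault 'a' no-op, already exists): d = {'a': 7, 'b': 138}
After line 4 (get('d', 5) returns default since 'd' not in d): d = {'a': 7, 'b': 138, 'c': 5}

{'a': 7, 'b': 138, 'c': 5}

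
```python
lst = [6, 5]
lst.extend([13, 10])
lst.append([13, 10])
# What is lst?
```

After line 1: lst = [6, 5]
After line 2 (extend unpacks [13, 10]): lst = [6, 5, 13, 10]
After line 3 (append adds [13, 10] as single element): lst = [6, 5, 13, 10, [13, 10]]

[6, 5, 13, 10, [13, 10]]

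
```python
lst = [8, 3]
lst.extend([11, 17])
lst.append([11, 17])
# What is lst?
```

After line 1: lst = [8, 3]
After line 2 (extend unpacks [11, 17]): lst = [8, 3, 11, 17]
After line 3 (append adds [11, 17] as single element): lst = [8, 3, 11, 17, [11, 17]]

[8, 3, 11, 17, [11, 17]]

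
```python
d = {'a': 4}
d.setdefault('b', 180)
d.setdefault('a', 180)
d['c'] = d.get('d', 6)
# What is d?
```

After line 1: d = {'a': 4}
After line 2 (setdefault adds 'b'=180): d = {'a': 4, 'b': 180}
After line 3 (setdefault 'a' no-op, already exists): d = {'a': 4, 'b': 180}
After line 4 (get('d', 6) returns default since 'd' not in d): d = {'a': 4, 'b': 180, 'c': 6}

{'a': 4, 'b': 180, 'c': 6}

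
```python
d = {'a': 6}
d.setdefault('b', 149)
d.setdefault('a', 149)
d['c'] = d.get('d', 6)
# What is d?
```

After line 1: d = {'a': 6}
After line 2 (setdefault adds 'b'=149): d = {'a': 6, 'b': 149}
After line 3 (setdefault 'a' no-op, already exists): d = {'a': 6, 'b': 149}
After line 4 (get('d', 6) returns default since 'd' not in d): d = {'a': 6, 'b': 149, 'c': 6}

{'a': 6, 'b': 149, 'c': 6}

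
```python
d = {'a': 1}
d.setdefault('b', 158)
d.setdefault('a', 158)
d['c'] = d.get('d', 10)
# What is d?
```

After line 1: d = {'a': 1}
After line 2 (setdefault adds 'b'=158): d = {'a': 1, 'b': 158}
After line 3 (setdefault 'a' no-op, already exists): d = {'a': 1, 'b': 158}
After line 4 (get('d', 10) returns default since 'd' not in d): d = {'a': 1, 'b': 158, 'c': 10}

{'a': 1, 'b': 158, 'c': 10}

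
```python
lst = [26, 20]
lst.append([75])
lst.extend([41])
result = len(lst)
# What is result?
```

After line 1: lst = [26, 20]
After line 2 (append adds [75] as single element): lst = [26, 20, [75]]
After line 3 (extend unpacks [41], adds 41): lst = [26, 20, [75], 41]
After line 4: result = len(lst) = 4

4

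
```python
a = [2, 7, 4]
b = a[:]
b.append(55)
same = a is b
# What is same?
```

After line 1: a = [2, 7, 4]
After line 2 (b = a[:] is a shallow copy, new object): a = [2, 7, 4], b = [2, 7, 4]
After line 3 (append only mutates b): a = [2, 7, 4], b = [2, 7, 4, 55]
After line 4 (same = a is b; different objects -> False): same = False

False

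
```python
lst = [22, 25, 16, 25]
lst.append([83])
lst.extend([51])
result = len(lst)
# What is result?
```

After line 1: lst = [22, 25, 16, 25]
After line 2 (append adds [83] as single element): lst = [22, 25, 16, 25, [83]]
After line 3 (extend unpacks [51], adds 51): lst = [22, 25, 16, 25, [83], 51]
After line 4: result = len(lst) = 6

6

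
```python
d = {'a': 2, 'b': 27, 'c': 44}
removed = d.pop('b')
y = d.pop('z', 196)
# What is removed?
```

After line 1: d = {'a': 2, 'b': 27, 'c': 44}
After line 2 (pop 'b' returns 27): d = {'a': 2, 'c': 44}, removed = 27
After line 3 (pop 'z' missing, returns default 196): d = {'a': 2, 'c': 44}, y = 196

27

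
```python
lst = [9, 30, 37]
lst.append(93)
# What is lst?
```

[9, 30, 37, 93]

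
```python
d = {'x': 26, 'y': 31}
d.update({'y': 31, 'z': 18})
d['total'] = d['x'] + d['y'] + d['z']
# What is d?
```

After line 1: d = {'x': 26, 'y': 31}
After line 2 (y overwritten, z added): d = {'x': 26, 'y': 31, 'z': 18}
After line 3 (total = 26 + 31 + 18 = 75): d = {'x': 26, 'y': 31, 'z': 18, 'total': 75}

{'x': 26, 'y': 31, 'z': 18, 'total': 75}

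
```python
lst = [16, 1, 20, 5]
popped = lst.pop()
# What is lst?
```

[16, 1, 20]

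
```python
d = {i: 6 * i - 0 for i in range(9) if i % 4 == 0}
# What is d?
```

{0: 0, 4: 24, 8: 48}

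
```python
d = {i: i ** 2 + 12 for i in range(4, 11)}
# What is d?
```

{4: 28, 5: 37, 6: 48, 7: 61, 8: 76, 9: 93, 10: 112}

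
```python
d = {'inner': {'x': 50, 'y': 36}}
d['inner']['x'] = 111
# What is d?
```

After line 1: d = {'inner': {'x': 50, 'y': 36}}
After line 2 (inner x overwritten): d = {'inner': {'x': 111, 'y': 36}}

{'inner': {'x': 111, 'y': 36}}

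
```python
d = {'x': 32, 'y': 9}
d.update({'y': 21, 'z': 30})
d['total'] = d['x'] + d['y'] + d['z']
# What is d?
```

After line 1: d = {'x': 32, 'y': 9}
After line 2 (y overwritten, z added): d = {'x': 32, 'y': 21, 'z': 30}
After line 3 (total = 32 + 21 + 30 = 83): d = {'x': 32, 'y': 21, 'z': 30, 'total': 83}

{'x': 32, 'y': 21, 'z': 30, 'total': 83}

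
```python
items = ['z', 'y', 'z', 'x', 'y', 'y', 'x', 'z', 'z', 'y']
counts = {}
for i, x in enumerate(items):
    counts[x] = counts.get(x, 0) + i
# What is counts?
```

Initial: counts = {}, items = ['z', 'y', 'z', 'x', 'y', 'y', 'x', 'z', 'z', 'y']
i=0, x='z': counts = {'z': 0}
i=1, x='y': counts = {'z': 0, 'y': 1}
i=2, x='z': counts = {'z': 2, 'y': 1}
i=3, x='x': counts = {'z': 2, 'y': 1, 'x': 3}
i=4, x='y': counts = {'z': 2, 'y': 5, 'x': 3}
i=5, x='y': counts = {'z': 2, 'y': 10, 'x': 3}
i=6, x='x': counts = {'z': 2, 'y': 10, 'x': 9}
i=7, x='z': counts = {'z': 9, 'y': 10, 'x': 9}
i=8, x='z': counts = {'z': 17, 'y': 10, 'x': 9}
i=9, x='y': counts = {'z': 17, 'y': 19, 'x': 9}

{'z': 17, 'y': 19, 'x': 9}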